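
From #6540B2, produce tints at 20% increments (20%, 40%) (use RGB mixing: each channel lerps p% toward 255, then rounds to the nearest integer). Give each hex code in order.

#8466C1, #A38CD1

#6540B2 is rgb(101, 64, 178).
20%: (101 + 30.8 = 131.8→132, 64 + 38.2 = 102.2→102, 178 + 15.4 = 193.4→193) → #8466C1
40%: (101 + 61.6 = 162.6→163, 64 + 76.4 = 140.4→140, 178 + 30.8 = 208.8→209) → #A38CD1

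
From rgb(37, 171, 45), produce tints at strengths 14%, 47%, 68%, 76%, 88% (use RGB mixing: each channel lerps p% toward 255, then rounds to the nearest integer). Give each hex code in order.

14%: (37 + 30.52 = 67.52→68, 171 + 11.76 = 182.76→183, 45 + 29.4 = 74.4→74) → #44B74A
47%: (37 + 102.46 = 139.46→139, 171 + 39.48 = 210.48→210, 45 + 98.7 = 143.7→144) → #8BD290
68%: (37 + 148.24 = 185.24→185, 171 + 57.12 = 228.12→228, 45 + 142.8 = 187.8→188) → #B9E4BC
76%: (37 + 165.68 = 202.68→203, 171 + 63.84 = 234.84→235, 45 + 159.6 = 204.6→205) → #CBEBCD
88%: (37 + 191.84 = 228.84→229, 171 + 73.92 = 244.92→245, 45 + 184.8 = 229.8→230) → #E5F5E6

#44B74A, #8BD290, #B9E4BC, #CBEBCD, #E5F5E6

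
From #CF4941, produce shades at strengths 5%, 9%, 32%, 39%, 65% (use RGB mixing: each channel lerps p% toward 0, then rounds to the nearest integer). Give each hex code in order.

#C5453E, #BC423B, #8D322C, #7E2D28, #481A17

#CF4941 is rgb(207, 73, 65).
5%: (207 − 10.35 = 196.65→197, 73 − 3.65 = 69.35→69, 65 − 3.25 = 61.75→62) → #C5453E
9%: (207 − 18.63 = 188.37→188, 73 − 6.57 = 66.43→66, 65 − 5.85 = 59.15→59) → #BC423B
32%: (207 − 66.24 = 140.76→141, 73 − 23.36 = 49.64→50, 65 − 20.8 = 44.2→44) → #8D322C
39%: (207 − 80.73 = 126.27→126, 73 − 28.47 = 44.53→45, 65 − 25.35 = 39.65→40) → #7E2D28
65%: (207 − 134.55 = 72.45→72, 73 − 47.45 = 25.55→26, 65 − 42.25 = 22.75→23) → #481A17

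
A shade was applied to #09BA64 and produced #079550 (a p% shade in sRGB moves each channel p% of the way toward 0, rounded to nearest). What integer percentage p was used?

20%

#09BA64 is rgb(9, 186, 100); #079550 is rgb(7, 149, 80).
On the G channel (widest range): 149 ≈ 186 + (p/100)(0 − 186), so p ≈ 100×(149 − 186)/(0 − 186) = -3700/-186 = 19.89.
p = 20 reproduces all three channels after rounding.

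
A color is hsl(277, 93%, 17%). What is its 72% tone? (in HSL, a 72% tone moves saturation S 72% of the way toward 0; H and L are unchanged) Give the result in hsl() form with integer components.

hsl(277, 26%, 17%)

S moves 72% from 93 toward 0: 93 − 66.96 = 26.04 → 26.
H and L are unchanged.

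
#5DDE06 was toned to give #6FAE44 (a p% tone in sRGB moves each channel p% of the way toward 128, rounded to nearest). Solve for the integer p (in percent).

51%

#5DDE06 is rgb(93, 222, 6); #6FAE44 is rgb(111, 174, 68).
On the B channel (widest range): 68 ≈ 6 + (p/100)(128 − 6), so p ≈ 100×(68 − 6)/(128 − 6) = 6200/122 = 50.82.
p = 51 reproduces all three channels after rounding.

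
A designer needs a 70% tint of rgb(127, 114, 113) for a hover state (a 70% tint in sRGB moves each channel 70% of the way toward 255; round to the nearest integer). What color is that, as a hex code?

A 70% tint moves each channel 70% toward 255:
  R: 127 + 89.6 = 216.6 → 217
  G: 114 + 98.7 = 212.7 → 213
  B: 113 + 0.7×(255−113) = 113 + 99.4 = 212.4 → 212
rgb(217, 213, 212) = #d9d5d4.

#d9d5d4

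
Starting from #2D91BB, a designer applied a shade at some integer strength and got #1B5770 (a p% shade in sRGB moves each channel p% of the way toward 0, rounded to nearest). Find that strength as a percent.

40%

#2D91BB is rgb(45, 145, 187); #1B5770 is rgb(27, 87, 112).
On the B channel (widest range): 112 ≈ 187 + (p/100)(0 − 187), so p ≈ 100×(112 − 187)/(0 − 187) = -7500/-187 = 40.11.
p = 40 reproduces all three channels after rounding.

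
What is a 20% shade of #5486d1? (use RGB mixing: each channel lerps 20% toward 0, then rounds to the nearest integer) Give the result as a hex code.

#5486d1 is rgb(84, 134, 209).
Lerp each channel 20% toward 0:
  R: 84 − 16.8 = 67.2 → 67
  G: 134 − 26.8 = 107.2 → 107
  B: 209 + 0.2×(0−209) = 209 − 41.8 = 167.2 → 167
rgb(67, 107, 167) = #436ba7.

#436ba7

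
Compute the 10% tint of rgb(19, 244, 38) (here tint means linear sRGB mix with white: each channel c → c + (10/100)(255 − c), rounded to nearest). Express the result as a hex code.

Per channel, c → c + 0.1(255 − c):
  R: 19 + 23.6 = 42.6 → 43
  G: 244 + 0.1×(255−244) = 244 + 1.1 = 245.1 → 245
  B: 38 + 0.1×(255−38) = 38 + 21.7 = 59.7 → 60
rgb(43, 245, 60) = #2BF53C.

#2BF53C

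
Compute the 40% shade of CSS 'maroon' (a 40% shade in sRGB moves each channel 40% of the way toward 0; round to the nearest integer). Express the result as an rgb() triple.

CSS maroon is rgb(128, 0, 0).
Lerp each channel 40% toward 0:
  R: 128 − 51.2 = 76.8 → 77
  G: 0 + 0.4×(0−0) = 0 + 0 = 0 → 0
  B: 0 + 0.4×(0−0) = 0 + 0 = 0 → 0

rgb(77, 0, 0)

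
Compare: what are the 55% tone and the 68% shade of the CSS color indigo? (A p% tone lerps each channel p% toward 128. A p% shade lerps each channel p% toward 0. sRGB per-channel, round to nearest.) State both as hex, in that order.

#684681, #18002a

CSS indigo is rgb(75, 0, 130).
55% tone:
  R: 75 + 0.55×(128−75) = 75 + 29.15 = 104.15 → 104
  G: 0 + 0.55×(128−0) = 0 + 70.4 = 70.4 → 70
  B: 130 − 1.1 = 128.9 → 129
  → #684681
68% shade:
  R: 75 + 0.68×(0−75) = 75 − 51 = 24 → 24
  G: 0 + 0.68×(0−0) = 0 + 0 = 0 → 0
  B: 130 + 0.68×(0−130) = 130 − 88.4 = 41.6 → 42
  → #18002a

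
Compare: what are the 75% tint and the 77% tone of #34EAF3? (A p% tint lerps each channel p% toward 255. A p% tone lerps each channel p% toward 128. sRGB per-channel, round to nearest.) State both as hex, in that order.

#34EAF3 is rgb(52, 234, 243).
75% tint:
  R: 52 + 152.25 = 204.25 → 204
  G: 234 + 0.75×(255−234) = 234 + 15.75 = 249.75 → 250
  B: 243 + 0.75×(255−243) = 243 + 9 = 252 → 252
  → #CCFAFC
77% tone:
  R: 52 + 0.77×(128−52) = 52 + 58.52 = 110.52 → 111
  G: 234 + 0.77×(128−234) = 234 − 81.62 = 152.38 → 152
  B: 243 + 0.77×(128−243) = 243 − 88.55 = 154.45 → 154
  → #6F989A

#CCFAFC, #6F989A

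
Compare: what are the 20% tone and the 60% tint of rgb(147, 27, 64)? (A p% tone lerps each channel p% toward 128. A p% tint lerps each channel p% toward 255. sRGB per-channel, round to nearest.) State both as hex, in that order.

#8f2f4d, #d4a4b3

20% tone:
  R: 147 − 3.8 = 143.2 → 143
  G: 27 + 0.2×(128−27) = 27 + 20.2 = 47.2 → 47
  B: 64 + 12.8 = 76.8 → 77
  → #8f2f4d
60% tint:
  R: 147 + 64.8 = 211.8 → 212
  G: 27 + 0.6×(255−27) = 27 + 136.8 = 163.8 → 164
  B: 64 + 114.6 = 178.6 → 179
  → #d4a4b3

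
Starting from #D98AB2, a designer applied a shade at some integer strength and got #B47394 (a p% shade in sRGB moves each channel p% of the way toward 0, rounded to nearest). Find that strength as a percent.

#D98AB2 is rgb(217, 138, 178); #B47394 is rgb(180, 115, 148).
On the R channel (widest range): 180 ≈ 217 + (p/100)(0 − 217), so p ≈ 100×(180 − 217)/(0 − 217) = -3700/-217 = 17.05.
p = 17 reproduces all three channels after rounding.

17%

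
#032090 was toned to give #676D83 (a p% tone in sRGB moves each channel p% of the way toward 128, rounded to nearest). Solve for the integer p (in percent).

#032090 is rgb(3, 32, 144); #676D83 is rgb(103, 109, 131).
On the R channel (widest range): 103 ≈ 3 + (p/100)(128 − 3), so p ≈ 100×(103 − 3)/(128 − 3) = 10000/125 = 80.00.
p = 80 reproduces all three channels after rounding.

80%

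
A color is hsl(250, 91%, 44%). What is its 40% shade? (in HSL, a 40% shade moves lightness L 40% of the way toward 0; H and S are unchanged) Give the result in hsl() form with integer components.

hsl(250, 91%, 26%)

L moves 40% from 44 toward 0: 44 − 17.6 = 26.4 → 26.
H and S are unchanged.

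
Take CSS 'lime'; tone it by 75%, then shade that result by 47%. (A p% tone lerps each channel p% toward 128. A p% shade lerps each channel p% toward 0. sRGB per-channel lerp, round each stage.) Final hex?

CSS lime is rgb(0, 255, 0).
Per channel, c → c + 0.75(128 − c):
  R: 0 + 96 = 96 → 96
  G: 255 − 95.25 = 159.75 → 160
  B: 0 + 0.75×(128−0) = 0 + 96 = 96 → 96
After the tone: rgb(96, 160, 96) = #60a060.
Lerp each channel 47% toward 0:
  R: 96 + 0.47×(0−96) = 96 − 45.12 = 50.88 → 51
  G: 160 + 0.47×(0−160) = 160 − 75.2 = 84.8 → 85
  B: 96 + 0.47×(0−96) = 96 − 45.12 = 50.88 → 51
rgb(51, 85, 51) = #335533.

#335533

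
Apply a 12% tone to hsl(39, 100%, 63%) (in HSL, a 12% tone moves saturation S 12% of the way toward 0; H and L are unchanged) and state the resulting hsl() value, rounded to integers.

hsl(39, 88%, 63%)

S moves 12% from 100 toward 0: 100 − 12 = 88 → 88.
H and L are unchanged.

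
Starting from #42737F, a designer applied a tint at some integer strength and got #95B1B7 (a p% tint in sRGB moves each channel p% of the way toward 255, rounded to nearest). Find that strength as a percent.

44%

#42737F is rgb(66, 115, 127); #95B1B7 is rgb(149, 177, 183).
On the R channel (widest range): 149 ≈ 66 + (p/100)(255 − 66), so p ≈ 100×(149 − 66)/(255 − 66) = 8300/189 = 43.92.
p = 44 reproduces all three channels after rounding.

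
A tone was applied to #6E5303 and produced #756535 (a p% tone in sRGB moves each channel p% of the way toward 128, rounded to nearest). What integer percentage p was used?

#6E5303 is rgb(110, 83, 3); #756535 is rgb(117, 101, 53).
On the B channel (widest range): 53 ≈ 3 + (p/100)(128 − 3), so p ≈ 100×(53 − 3)/(128 − 3) = 5000/125 = 40.00.
p = 40 reproduces all three channels after rounding.

40%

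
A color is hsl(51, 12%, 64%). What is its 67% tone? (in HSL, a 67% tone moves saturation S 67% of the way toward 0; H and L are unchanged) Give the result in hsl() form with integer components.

S moves 67% from 12 toward 0: 12 − 8.04 = 3.96 → 4.
H and L are unchanged.

hsl(51, 4%, 64%)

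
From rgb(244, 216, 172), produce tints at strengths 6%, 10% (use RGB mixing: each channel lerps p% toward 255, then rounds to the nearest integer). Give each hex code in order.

#f5dab1, #f5dcb4

6%: (244 + 0.66 = 244.66→245, 216 + 2.34 = 218.34→218, 172 + 4.98 = 176.98→177) → #f5dab1
10%: (244 + 1.1 = 245.1→245, 216 + 3.9 = 219.9→220, 172 + 8.3 = 180.3→180) → #f5dcb4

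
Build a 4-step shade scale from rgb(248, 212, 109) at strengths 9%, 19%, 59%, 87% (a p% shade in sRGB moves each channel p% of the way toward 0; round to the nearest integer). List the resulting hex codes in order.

9%: (248 − 22.32 = 225.68→226, 212 − 19.08 = 192.92→193, 109 − 9.81 = 99.19→99) → #e2c163
19%: (248 − 47.12 = 200.88→201, 212 − 40.28 = 171.72→172, 109 − 20.71 = 88.29→88) → #c9ac58
59%: (248 − 146.32 = 101.68→102, 212 − 125.08 = 86.92→87, 109 − 64.31 = 44.69→45) → #66572d
87%: (248 − 215.76 = 32.24→32, 212 − 184.44 = 27.56→28, 109 − 94.83 = 14.17→14) → #201c0e

#e2c163, #c9ac58, #66572d, #201c0e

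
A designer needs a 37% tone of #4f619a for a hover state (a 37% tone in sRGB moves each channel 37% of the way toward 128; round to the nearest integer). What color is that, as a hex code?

#616c90

#4f619a is rgb(79, 97, 154).
Per channel, c → c + 0.37(128 − c):
  R: 79 + 18.13 = 97.13 → 97
  G: 97 + 0.37×(128−97) = 97 + 11.47 = 108.47 → 108
  B: 154 − 9.62 = 144.38 → 144
rgb(97, 108, 144) = #616c90.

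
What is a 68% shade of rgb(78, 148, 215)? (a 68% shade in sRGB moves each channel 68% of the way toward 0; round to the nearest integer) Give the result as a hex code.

#192F45

Lerp each channel 68% toward 0:
  R: 78 + 0.68×(0−78) = 78 − 53.04 = 24.96 → 25
  G: 148 + 0.68×(0−148) = 148 − 100.64 = 47.36 → 47
  B: 215 + 0.68×(0−215) = 215 − 146.2 = 68.8 → 69
rgb(25, 47, 69) = #192F45.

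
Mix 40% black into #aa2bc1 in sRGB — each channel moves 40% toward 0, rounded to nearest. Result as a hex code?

#661a74

#aa2bc1 is rgb(170, 43, 193).
A 40% shade moves each channel 40% toward 0:
  R: 170 + 0.4×(0−170) = 170 − 68 = 102 → 102
  G: 43 + 0.4×(0−43) = 43 − 17.2 = 25.8 → 26
  B: 193 + 0.4×(0−193) = 193 − 77.2 = 115.8 → 116
rgb(102, 26, 116) = #661a74.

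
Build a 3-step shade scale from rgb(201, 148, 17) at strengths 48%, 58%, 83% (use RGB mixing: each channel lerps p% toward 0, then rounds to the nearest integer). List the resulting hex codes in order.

48%: (201 − 96.48 = 104.52→105, 148 − 71.04 = 76.96→77, 17 − 8.16 = 8.84→9) → #694D09
58%: (201 − 116.58 = 84.42→84, 148 − 85.84 = 62.16→62, 17 − 9.86 = 7.14→7) → #543E07
83%: (201 − 166.83 = 34.17→34, 148 − 122.84 = 25.16→25, 17 − 14.11 = 2.89→3) → #221903

#694D09, #543E07, #221903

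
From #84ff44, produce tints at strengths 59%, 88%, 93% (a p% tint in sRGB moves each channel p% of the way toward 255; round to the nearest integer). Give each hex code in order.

#84ff44 is rgb(132, 255, 68).
59%: (132 + 72.57 = 204.57→205, 255→255, 68 + 110.33 = 178.33→178) → #cdffb2
88%: (132 + 108.24 = 240.24→240, 255→255, 68 + 164.56 = 232.56→233) → #f0ffe9
93%: (132 + 114.39 = 246.39→246, 255→255, 68 + 173.91 = 241.91→242) → #f6fff2

#cdffb2, #f0ffe9, #f6fff2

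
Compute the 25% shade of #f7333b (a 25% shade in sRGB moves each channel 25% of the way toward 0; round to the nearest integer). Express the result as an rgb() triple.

#f7333b is rgb(247, 51, 59).
A 25% shade moves each channel 25% toward 0:
  R: 247 + 0.25×(0−247) = 247 − 61.75 = 185.25 → 185
  G: 51 + 0.25×(0−51) = 51 − 12.75 = 38.25 → 38
  B: 59 + 0.25×(0−59) = 59 − 14.75 = 44.25 → 44

rgb(185, 38, 44)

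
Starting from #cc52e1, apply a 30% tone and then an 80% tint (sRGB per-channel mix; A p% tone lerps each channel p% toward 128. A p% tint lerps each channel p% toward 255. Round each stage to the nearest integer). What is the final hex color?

#f0dff3

#cc52e1 is rgb(204, 82, 225).
Per channel, c → c + 0.3(128 − c):
  R: 204 + 0.3×(128−204) = 204 − 22.8 = 181.2 → 181
  G: 82 + 13.8 = 95.8 → 96
  B: 225 − 29.1 = 195.9 → 196
After the tone: rgb(181, 96, 196) = #b560c4.
Per channel, c → c + 0.8(255 − c):
  R: 181 + 0.8×(255−181) = 181 + 59.2 = 240.2 → 240
  G: 96 + 0.8×(255−96) = 96 + 127.2 = 223.2 → 223
  B: 196 + 0.8×(255−196) = 196 + 47.2 = 243.2 → 243
rgb(240, 223, 243) = #f0dff3.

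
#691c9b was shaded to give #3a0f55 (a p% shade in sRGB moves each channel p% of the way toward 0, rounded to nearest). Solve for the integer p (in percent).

#691c9b is rgb(105, 28, 155); #3a0f55 is rgb(58, 15, 85).
On the B channel (widest range): 85 ≈ 155 + (p/100)(0 − 155), so p ≈ 100×(85 − 155)/(0 − 155) = -7000/-155 = 45.16.
p = 45 reproduces all three channels after rounding.

45%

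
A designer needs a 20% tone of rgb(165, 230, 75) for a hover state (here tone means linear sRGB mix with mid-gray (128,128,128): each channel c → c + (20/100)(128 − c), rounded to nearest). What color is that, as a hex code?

#9ed256

A 20% tone moves each channel 20% toward 128:
  R: 165 − 7.4 = 157.6 → 158
  G: 230 − 20.4 = 209.6 → 210
  B: 75 + 0.2×(128−75) = 75 + 10.6 = 85.6 → 86
rgb(158, 210, 86) = #9ed256.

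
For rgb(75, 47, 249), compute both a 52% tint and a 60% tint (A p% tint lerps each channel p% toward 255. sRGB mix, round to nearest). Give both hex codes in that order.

#a99bfc, #b7acfd

52% tint:
  R: 75 + 93.6 = 168.6 → 169
  G: 47 + 108.16 = 155.16 → 155
  B: 249 + 3.12 = 252.12 → 252
  → #a99bfc
60% tint:
  R: 75 + 108 = 183 → 183
  G: 47 + 0.6×(255−47) = 47 + 124.8 = 171.8 → 172
  B: 249 + 3.6 = 252.6 → 253
  → #b7acfd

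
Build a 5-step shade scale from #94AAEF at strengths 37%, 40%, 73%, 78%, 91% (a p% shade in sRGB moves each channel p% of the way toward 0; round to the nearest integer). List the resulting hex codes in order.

#5D6B97, #59668F, #282E41, #212535, #0D0F16

#94AAEF is rgb(148, 170, 239).
37%: (148 − 54.76 = 93.24→93, 170 − 62.9 = 107.1→107, 239 − 88.43 = 150.57→151) → #5D6B97
40%: (148 − 59.2 = 88.8→89, 170 − 68 = 102→102, 239 − 95.6 = 143.4→143) → #59668F
73%: (148 − 108.04 = 39.96→40, 170 − 124.1 = 45.9→46, 239 − 174.47 = 64.53→65) → #282E41
78%: (148 − 115.44 = 32.56→33, 170 − 132.6 = 37.4→37, 239 − 186.42 = 52.58→53) → #212535
91%: (148 − 134.68 = 13.32→13, 170 − 154.7 = 15.3→15, 239 − 217.49 = 21.51→22) → #0D0F16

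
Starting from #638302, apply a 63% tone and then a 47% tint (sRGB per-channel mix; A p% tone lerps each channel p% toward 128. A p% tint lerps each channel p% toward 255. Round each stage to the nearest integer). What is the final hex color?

#b6bca3

#638302 is rgb(99, 131, 2).
Lerp each channel 63% toward 128:
  R: 99 + 0.63×(128−99) = 99 + 18.27 = 117.27 → 117
  G: 131 − 1.89 = 129.11 → 129
  B: 2 + 0.63×(128−2) = 2 + 79.38 = 81.38 → 81
After the tone: rgb(117, 129, 81) = #758151.
Lerp each channel 47% toward 255:
  R: 117 + 0.47×(255−117) = 117 + 64.86 = 181.86 → 182
  G: 129 + 59.22 = 188.22 → 188
  B: 81 + 81.78 = 162.78 → 163
rgb(182, 188, 163) = #b6bca3.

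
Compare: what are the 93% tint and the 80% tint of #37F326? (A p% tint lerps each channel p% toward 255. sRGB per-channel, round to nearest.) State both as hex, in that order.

#37F326 is rgb(55, 243, 38).
93% tint:
  R: 55 + 0.93×(255−55) = 55 + 186 = 241 → 241
  G: 243 + 11.16 = 254.16 → 254
  B: 38 + 0.93×(255−38) = 38 + 201.81 = 239.81 → 240
  → #F1FEF0
80% tint:
  R: 55 + 0.8×(255−55) = 55 + 160 = 215 → 215
  G: 243 + 0.8×(255−243) = 243 + 9.6 = 252.6 → 253
  B: 38 + 173.6 = 211.6 → 212
  → #D7FDD4

#F1FEF0, #D7FDD4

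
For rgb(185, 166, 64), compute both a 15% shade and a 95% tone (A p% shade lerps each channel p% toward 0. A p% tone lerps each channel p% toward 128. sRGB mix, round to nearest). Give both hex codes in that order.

#9D8D36, #83827D

15% shade:
  R: 185 + 0.15×(0−185) = 185 − 27.75 = 157.25 → 157
  G: 166 + 0.15×(0−166) = 166 − 24.9 = 141.1 → 141
  B: 64 + 0.15×(0−64) = 64 − 9.6 = 54.4 → 54
  → #9D8D36
95% tone:
  R: 185 + 0.95×(128−185) = 185 − 54.15 = 130.85 → 131
  G: 166 + 0.95×(128−166) = 166 − 36.1 = 129.9 → 130
  B: 64 + 0.95×(128−64) = 64 + 60.8 = 124.8 → 125
  → #83827D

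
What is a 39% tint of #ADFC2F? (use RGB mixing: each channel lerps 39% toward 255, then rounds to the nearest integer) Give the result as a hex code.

#CDFD80

#ADFC2F is rgb(173, 252, 47).
Lerp each channel 39% toward 255:
  R: 173 + 31.98 = 204.98 → 205
  G: 252 + 0.39×(255−252) = 252 + 1.17 = 253.17 → 253
  B: 47 + 0.39×(255−47) = 47 + 81.12 = 128.12 → 128
rgb(205, 253, 128) = #CDFD80.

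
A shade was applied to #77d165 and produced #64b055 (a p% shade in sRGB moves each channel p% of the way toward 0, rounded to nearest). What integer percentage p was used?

#77d165 is rgb(119, 209, 101); #64b055 is rgb(100, 176, 85).
On the G channel (widest range): 176 ≈ 209 + (p/100)(0 − 209), so p ≈ 100×(176 − 209)/(0 − 209) = -3300/-209 = 15.79.
p = 16 reproduces all three channels after rounding.

16%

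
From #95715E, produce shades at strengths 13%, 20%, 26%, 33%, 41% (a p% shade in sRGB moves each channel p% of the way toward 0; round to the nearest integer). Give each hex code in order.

#95715E is rgb(149, 113, 94).
13%: (149 − 19.37 = 129.63→130, 113 − 14.69 = 98.31→98, 94 − 12.22 = 81.78→82) → #826252
20%: (149 − 29.8 = 119.2→119, 113 − 22.6 = 90.4→90, 94 − 18.8 = 75.2→75) → #775A4B
26%: (149 − 38.74 = 110.26→110, 113 − 29.38 = 83.62→84, 94 − 24.44 = 69.56→70) → #6E5446
33%: (149 − 49.17 = 99.83→100, 113 − 37.29 = 75.71→76, 94 − 31.02 = 62.98→63) → #644C3F
41%: (149 − 61.09 = 87.91→88, 113 − 46.33 = 66.67→67, 94 − 38.54 = 55.46→55) → #584337

#826252, #775A4B, #6E5446, #644C3F, #584337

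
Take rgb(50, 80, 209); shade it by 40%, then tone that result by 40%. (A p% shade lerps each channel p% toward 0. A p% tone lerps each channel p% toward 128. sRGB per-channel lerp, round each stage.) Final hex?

#45507E

Per channel, c → c + 0.4(0 − c):
  R: 50 − 20 = 30 → 30
  G: 80 + 0.4×(0−80) = 80 − 32 = 48 → 48
  B: 209 − 83.6 = 125.4 → 125
After the shade: rgb(30, 48, 125) = #1E307D.
A 40% tone moves each channel 40% toward 128:
  R: 30 + 39.2 = 69.2 → 69
  G: 48 + 32 = 80 → 80
  B: 125 + 0.4×(128−125) = 125 + 1.2 = 126.2 → 126
rgb(69, 80, 126) = #45507E.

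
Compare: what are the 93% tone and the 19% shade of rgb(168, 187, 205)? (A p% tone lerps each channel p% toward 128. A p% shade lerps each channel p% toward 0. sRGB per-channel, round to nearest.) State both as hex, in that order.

#838485, #8897A6

93% tone:
  R: 168 + 0.93×(128−168) = 168 − 37.2 = 130.8 → 131
  G: 187 − 54.87 = 132.13 → 132
  B: 205 + 0.93×(128−205) = 205 − 71.61 = 133.39 → 133
  → #838485
19% shade:
  R: 168 + 0.19×(0−168) = 168 − 31.92 = 136.08 → 136
  G: 187 + 0.19×(0−187) = 187 − 35.53 = 151.47 → 151
  B: 205 + 0.19×(0−205) = 205 − 38.95 = 166.05 → 166
  → #8897A6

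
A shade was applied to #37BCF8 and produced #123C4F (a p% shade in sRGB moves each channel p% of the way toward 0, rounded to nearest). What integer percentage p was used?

68%

#37BCF8 is rgb(55, 188, 248); #123C4F is rgb(18, 60, 79).
On the B channel (widest range): 79 ≈ 248 + (p/100)(0 − 248), so p ≈ 100×(79 − 248)/(0 − 248) = -16900/-248 = 68.15.
p = 68 reproduces all three channels after rounding.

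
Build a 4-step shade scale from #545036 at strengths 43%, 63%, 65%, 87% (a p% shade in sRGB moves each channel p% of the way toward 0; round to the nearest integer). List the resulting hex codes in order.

#302E1F, #1F1E14, #1D1C13, #0B0A07

#545036 is rgb(84, 80, 54).
43%: (84 − 36.12 = 47.88→48, 80 − 34.4 = 45.6→46, 54 − 23.22 = 30.78→31) → #302E1F
63%: (84 − 52.92 = 31.08→31, 80 − 50.4 = 29.6→30, 54 − 34.02 = 19.98→20) → #1F1E14
65%: (84 − 54.6 = 29.4→29, 80 − 52 = 28→28, 54 − 35.1 = 18.9→19) → #1D1C13
87%: (84 − 73.08 = 10.92→11, 80 − 69.6 = 10.4→10, 54 − 46.98 = 7.02→7) → #0B0A07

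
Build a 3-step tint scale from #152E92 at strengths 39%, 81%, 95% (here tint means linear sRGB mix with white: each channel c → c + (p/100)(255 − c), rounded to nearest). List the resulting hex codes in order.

#7080BD, #D3D7EA, #F3F5FA

#152E92 is rgb(21, 46, 146).
39%: (21 + 91.26 = 112.26→112, 46 + 81.51 = 127.51→128, 146 + 42.51 = 188.51→189) → #7080BD
81%: (21 + 189.54 = 210.54→211, 46 + 169.29 = 215.29→215, 146 + 88.29 = 234.29→234) → #D3D7EA
95%: (21 + 222.3 = 243.3→243, 46 + 198.55 = 244.55→245, 146 + 103.55 = 249.55→250) → #F3F5FA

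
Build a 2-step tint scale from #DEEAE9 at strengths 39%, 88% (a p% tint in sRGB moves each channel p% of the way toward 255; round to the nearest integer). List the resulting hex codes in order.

#DEEAE9 is rgb(222, 234, 233).
39%: (222 + 12.87 = 234.87→235, 234 + 8.19 = 242.19→242, 233 + 8.58 = 241.58→242) → #EBF2F2
88%: (222 + 29.04 = 251.04→251, 234 + 18.48 = 252.48→252, 233 + 19.36 = 252.36→252) → #FBFCFC

#EBF2F2, #FBFCFC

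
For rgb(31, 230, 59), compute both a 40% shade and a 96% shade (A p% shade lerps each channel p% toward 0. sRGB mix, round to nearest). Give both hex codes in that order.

40% shade:
  R: 31 + 0.4×(0−31) = 31 − 12.4 = 18.6 → 19
  G: 230 + 0.4×(0−230) = 230 − 92 = 138 → 138
  B: 59 + 0.4×(0−59) = 59 − 23.6 = 35.4 → 35
  → #138A23
96% shade:
  R: 31 + 0.96×(0−31) = 31 − 29.76 = 1.24 → 1
  G: 230 − 220.8 = 9.2 → 9
  B: 59 + 0.96×(0−59) = 59 − 56.64 = 2.36 → 2
  → #010902

#138A23, #010902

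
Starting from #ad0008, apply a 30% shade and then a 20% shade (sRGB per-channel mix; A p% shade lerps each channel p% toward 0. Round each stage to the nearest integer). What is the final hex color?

#610005

#ad0008 is rgb(173, 0, 8).
A 30% shade moves each channel 30% toward 0:
  R: 173 − 51.9 = 121.1 → 121
  G: 0 + 0.3×(0−0) = 0 + 0 = 0 → 0
  B: 8 + 0.3×(0−8) = 8 − 2.4 = 5.6 → 6
After the shade: rgb(121, 0, 6) = #790006.
A 20% shade moves each channel 20% toward 0:
  R: 121 + 0.2×(0−121) = 121 − 24.2 = 96.8 → 97
  G: 0 + 0 = 0 → 0
  B: 6 + 0.2×(0−6) = 6 − 1.2 = 4.8 → 5
rgb(97, 0, 5) = #610005.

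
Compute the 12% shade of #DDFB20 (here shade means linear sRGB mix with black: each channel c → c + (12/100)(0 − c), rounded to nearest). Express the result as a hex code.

#C2DD1C

#DDFB20 is rgb(221, 251, 32).
Per channel, c → c + 0.12(0 − c):
  R: 221 + 0.12×(0−221) = 221 − 26.52 = 194.48 → 194
  G: 251 + 0.12×(0−251) = 251 − 30.12 = 220.88 → 221
  B: 32 + 0.12×(0−32) = 32 − 3.84 = 28.16 → 28
rgb(194, 221, 28) = #C2DD1C.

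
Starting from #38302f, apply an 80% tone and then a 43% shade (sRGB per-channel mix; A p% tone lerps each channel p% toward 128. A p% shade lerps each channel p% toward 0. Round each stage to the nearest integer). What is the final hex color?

#414040

#38302f is rgb(56, 48, 47).
An 80% tone moves each channel 80% toward 128:
  R: 56 + 57.6 = 113.6 → 114
  G: 48 + 0.8×(128−48) = 48 + 64 = 112 → 112
  B: 47 + 64.8 = 111.8 → 112
After the tone: rgb(114, 112, 112) = #727070.
A 43% shade moves each channel 43% toward 0:
  R: 114 + 0.43×(0−114) = 114 − 49.02 = 64.98 → 65
  G: 112 − 48.16 = 63.84 → 64
  B: 112 + 0.43×(0−112) = 112 − 48.16 = 63.84 → 64
rgb(65, 64, 64) = #414040.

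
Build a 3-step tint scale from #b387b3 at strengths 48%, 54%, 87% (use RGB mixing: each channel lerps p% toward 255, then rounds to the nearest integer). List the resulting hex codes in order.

#b387b3 is rgb(179, 135, 179).
48%: (179 + 36.48 = 215.48→215, 135 + 57.6 = 192.6→193, 179 + 36.48 = 215.48→215) → #d7c1d7
54%: (179 + 41.04 = 220.04→220, 135 + 64.8 = 199.8→200, 179 + 41.04 = 220.04→220) → #dcc8dc
87%: (179 + 66.12 = 245.12→245, 135 + 104.4 = 239.4→239, 179 + 66.12 = 245.12→245) → #f5eff5

#d7c1d7, #dcc8dc, #f5eff5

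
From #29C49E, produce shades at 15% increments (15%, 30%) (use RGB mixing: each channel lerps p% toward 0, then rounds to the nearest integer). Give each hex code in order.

#23A786, #1D896F

#29C49E is rgb(41, 196, 158).
15%: (41 − 6.15 = 34.85→35, 196 − 29.4 = 166.6→167, 158 − 23.7 = 134.3→134) → #23A786
30%: (41 − 12.3 = 28.7→29, 196 − 58.8 = 137.2→137, 158 − 47.4 = 110.6→111) → #1D896F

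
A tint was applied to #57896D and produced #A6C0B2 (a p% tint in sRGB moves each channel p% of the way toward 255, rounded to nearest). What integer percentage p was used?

47%

#57896D is rgb(87, 137, 109); #A6C0B2 is rgb(166, 192, 178).
On the R channel (widest range): 166 ≈ 87 + (p/100)(255 − 87), so p ≈ 100×(166 − 87)/(255 − 87) = 7900/168 = 47.02.
p = 47 reproduces all three channels after rounding.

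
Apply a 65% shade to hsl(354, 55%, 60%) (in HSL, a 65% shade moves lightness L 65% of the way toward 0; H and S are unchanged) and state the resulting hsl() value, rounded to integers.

hsl(354, 55%, 21%)

L moves 65% from 60 toward 0: 60 − 39 = 21 → 21.
H and S are unchanged.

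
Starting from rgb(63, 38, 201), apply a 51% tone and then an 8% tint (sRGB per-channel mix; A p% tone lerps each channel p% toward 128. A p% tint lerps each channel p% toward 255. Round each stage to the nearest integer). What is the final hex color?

#6d62ab

Lerp each channel 51% toward 128:
  R: 63 + 0.51×(128−63) = 63 + 33.15 = 96.15 → 96
  G: 38 + 0.51×(128−38) = 38 + 45.9 = 83.9 → 84
  B: 201 − 37.23 = 163.77 → 164
After the tone: rgb(96, 84, 164) = #6054a4.
An 8% tint moves each channel 8% toward 255:
  R: 96 + 0.08×(255−96) = 96 + 12.72 = 108.72 → 109
  G: 84 + 0.08×(255−84) = 84 + 13.68 = 97.68 → 98
  B: 164 + 0.08×(255−164) = 164 + 7.28 = 171.28 → 171
rgb(109, 98, 171) = #6d62ab.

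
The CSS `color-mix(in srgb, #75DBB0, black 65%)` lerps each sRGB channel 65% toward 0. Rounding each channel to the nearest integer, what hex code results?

#294D3E

#75DBB0 is rgb(117, 219, 176).
A 65% shade moves each channel 65% toward 0:
  R: 117 − 76.05 = 40.95 → 41
  G: 219 + 0.65×(0−219) = 219 − 142.35 = 76.65 → 77
  B: 176 + 0.65×(0−176) = 176 − 114.4 = 61.6 → 62
rgb(41, 77, 62) = #294D3E.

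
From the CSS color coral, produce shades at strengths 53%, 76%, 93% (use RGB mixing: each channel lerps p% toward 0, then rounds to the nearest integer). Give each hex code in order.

CSS coral is rgb(255, 127, 80).
53%: (255 − 135.15 = 119.85→120, 127 − 67.31 = 59.69→60, 80 − 42.4 = 37.6→38) → #783C26
76%: (255 − 193.8 = 61.2→61, 127 − 96.52 = 30.48→30, 80 − 60.8 = 19.2→19) → #3D1E13
93%: (255 − 237.15 = 17.85→18, 127 − 118.11 = 8.89→9, 80 − 74.4 = 5.6→6) → #120906

#783C26, #3D1E13, #120906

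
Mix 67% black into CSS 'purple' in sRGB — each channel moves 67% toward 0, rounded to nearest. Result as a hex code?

#2A002A

CSS purple is rgb(128, 0, 128).
A 67% shade moves each channel 67% toward 0:
  R: 128 + 0.67×(0−128) = 128 − 85.76 = 42.24 → 42
  G: 0 + 0.67×(0−0) = 0 + 0 = 0 → 0
  B: 128 + 0.67×(0−128) = 128 − 85.76 = 42.24 → 42
rgb(42, 0, 42) = #2A002A.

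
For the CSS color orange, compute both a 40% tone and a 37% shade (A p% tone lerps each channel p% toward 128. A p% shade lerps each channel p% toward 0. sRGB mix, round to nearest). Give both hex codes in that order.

#cc9633, #a16800

CSS orange is rgb(255, 165, 0).
40% tone:
  R: 255 + 0.4×(128−255) = 255 − 50.8 = 204.2 → 204
  G: 165 + 0.4×(128−165) = 165 − 14.8 = 150.2 → 150
  B: 0 + 0.4×(128−0) = 0 + 51.2 = 51.2 → 51
  → #cc9633
37% shade:
  R: 255 + 0.37×(0−255) = 255 − 94.35 = 160.65 → 161
  G: 165 + 0.37×(0−165) = 165 − 61.05 = 103.95 → 104
  B: 0 + 0 = 0 → 0
  → #a16800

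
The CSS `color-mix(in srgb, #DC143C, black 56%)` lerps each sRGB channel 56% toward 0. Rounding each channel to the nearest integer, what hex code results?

#61091A

#DC143C is rgb(220, 20, 60).
Lerp each channel 56% toward 0:
  R: 220 + 0.56×(0−220) = 220 − 123.2 = 96.8 → 97
  G: 20 + 0.56×(0−20) = 20 − 11.2 = 8.8 → 9
  B: 60 + 0.56×(0−60) = 60 − 33.6 = 26.4 → 26
rgb(97, 9, 26) = #61091A.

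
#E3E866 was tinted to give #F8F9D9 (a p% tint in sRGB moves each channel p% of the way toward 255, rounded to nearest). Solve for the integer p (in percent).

#E3E866 is rgb(227, 232, 102); #F8F9D9 is rgb(248, 249, 217).
On the B channel (widest range): 217 ≈ 102 + (p/100)(255 − 102), so p ≈ 100×(217 − 102)/(255 − 102) = 11500/153 = 75.16.
p = 75 reproduces all three channels after rounding.

75%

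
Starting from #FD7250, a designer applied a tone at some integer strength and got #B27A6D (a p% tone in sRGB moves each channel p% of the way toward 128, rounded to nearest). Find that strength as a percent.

#FD7250 is rgb(253, 114, 80); #B27A6D is rgb(178, 122, 109).
On the R channel (widest range): 178 ≈ 253 + (p/100)(128 − 253), so p ≈ 100×(178 − 253)/(128 − 253) = -7500/-125 = 60.00.
p = 60 reproduces all three channels after rounding.

60%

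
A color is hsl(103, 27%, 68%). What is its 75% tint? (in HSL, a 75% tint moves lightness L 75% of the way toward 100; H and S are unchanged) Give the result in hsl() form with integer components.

L moves 75% from 68 toward 100: 68 + 24 = 92 → 92.
H and S are unchanged.

hsl(103, 27%, 92%)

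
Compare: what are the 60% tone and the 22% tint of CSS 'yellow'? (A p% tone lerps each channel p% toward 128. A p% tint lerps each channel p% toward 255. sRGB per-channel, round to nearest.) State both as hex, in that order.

#B3B34D, #FFFF38

CSS yellow is rgb(255, 255, 0).
60% tone:
  R: 255 − 76.2 = 178.8 → 179
  G: 255 + 0.6×(128−255) = 255 − 76.2 = 178.8 → 179
  B: 0 + 0.6×(128−0) = 0 + 76.8 = 76.8 → 77
  → #B3B34D
22% tint:
  R: 255 + 0 = 255 → 255
  G: 255 + 0 = 255 → 255
  B: 0 + 0.22×(255−0) = 0 + 56.1 = 56.1 → 56
  → #FFFF38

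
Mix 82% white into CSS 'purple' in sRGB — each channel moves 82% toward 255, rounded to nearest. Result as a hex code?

CSS purple is rgb(128, 0, 128).
Per channel, c → c + 0.82(255 − c):
  R: 128 + 0.82×(255−128) = 128 + 104.14 = 232.14 → 232
  G: 0 + 0.82×(255−0) = 0 + 209.1 = 209.1 → 209
  B: 128 + 0.82×(255−128) = 128 + 104.14 = 232.14 → 232
rgb(232, 209, 232) = #E8D1E8.

#E8D1E8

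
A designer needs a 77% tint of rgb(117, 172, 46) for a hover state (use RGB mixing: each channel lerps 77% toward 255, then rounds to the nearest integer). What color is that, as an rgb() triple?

rgb(223, 236, 207)

A 77% tint moves each channel 77% toward 255:
  R: 117 + 106.26 = 223.26 → 223
  G: 172 + 63.91 = 235.91 → 236
  B: 46 + 160.93 = 206.93 → 207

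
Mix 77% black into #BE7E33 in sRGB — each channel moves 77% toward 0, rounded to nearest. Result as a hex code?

#2C1D0C

#BE7E33 is rgb(190, 126, 51).
Lerp each channel 77% toward 0:
  R: 190 − 146.3 = 43.7 → 44
  G: 126 + 0.77×(0−126) = 126 − 97.02 = 28.98 → 29
  B: 51 − 39.27 = 11.73 → 12
rgb(44, 29, 12) = #2C1D0C.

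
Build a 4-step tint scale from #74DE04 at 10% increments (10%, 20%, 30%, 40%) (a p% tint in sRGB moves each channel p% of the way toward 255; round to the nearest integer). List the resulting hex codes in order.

#82E11D, #90E536, #9EE84F, #ACEB68

#74DE04 is rgb(116, 222, 4).
10%: (116 + 13.9 = 129.9→130, 222 + 3.3 = 225.3→225, 4 + 25.1 = 29.1→29) → #82E11D
20%: (116 + 27.8 = 143.8→144, 222 + 6.6 = 228.6→229, 4 + 50.2 = 54.2→54) → #90E536
30%: (116 + 41.7 = 157.7→158, 222 + 9.9 = 231.9→232, 4 + 75.3 = 79.3→79) → #9EE84F
40%: (116 + 55.6 = 171.6→172, 222 + 13.2 = 235.2→235, 4 + 100.4 = 104.4→104) → #ACEB68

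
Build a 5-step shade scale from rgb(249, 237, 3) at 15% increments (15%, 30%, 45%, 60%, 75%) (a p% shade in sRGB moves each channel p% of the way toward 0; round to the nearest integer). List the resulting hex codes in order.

#D4C903, #AEA602, #898202, #645F01, #3E3B01

15%: (249 − 37.35 = 211.65→212, 237 − 35.55 = 201.45→201, 3→3) → #D4C903
30%: (249 − 74.7 = 174.3→174, 237 − 71.1 = 165.9→166, 3 − 0.9 = 2.1→2) → #AEA602
45%: (249 − 112.05 = 136.95→137, 237 − 106.65 = 130.35→130, 3 − 1.35 = 1.65→2) → #898202
60%: (249 − 149.4 = 99.6→100, 237 − 142.2 = 94.8→95, 3 − 1.8 = 1.2→1) → #645F01
75%: (249 − 186.75 = 62.25→62, 237 − 177.75 = 59.25→59, 3 − 2.25 = 0.75→1) → #3E3B01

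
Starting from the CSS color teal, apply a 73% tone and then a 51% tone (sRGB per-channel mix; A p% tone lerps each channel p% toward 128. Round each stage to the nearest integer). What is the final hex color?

#6F8080

CSS teal is rgb(0, 128, 128).
Lerp each channel 73% toward 128:
  R: 0 + 93.44 = 93.44 → 93
  G: 128 + 0 = 128 → 128
  B: 128 + 0 = 128 → 128
After the tone: rgb(93, 128, 128) = #5D8080.
Lerp each channel 51% toward 128:
  R: 93 + 0.51×(128−93) = 93 + 17.85 = 110.85 → 111
  G: 128 + 0.51×(128−128) = 128 + 0 = 128 → 128
  B: 128 + 0.51×(128−128) = 128 + 0 = 128 → 128
rgb(111, 128, 128) = #6F8080.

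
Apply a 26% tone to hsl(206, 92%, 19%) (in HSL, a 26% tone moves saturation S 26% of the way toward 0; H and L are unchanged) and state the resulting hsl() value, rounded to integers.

hsl(206, 68%, 19%)

S moves 26% from 92 toward 0: 92 − 23.92 = 68.08 → 68.
H and L are unchanged.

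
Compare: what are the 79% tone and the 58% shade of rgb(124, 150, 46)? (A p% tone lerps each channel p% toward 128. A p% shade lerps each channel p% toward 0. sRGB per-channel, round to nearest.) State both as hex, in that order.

#7f856f, #343f13

79% tone:
  R: 124 + 3.16 = 127.16 → 127
  G: 150 + 0.79×(128−150) = 150 − 17.38 = 132.62 → 133
  B: 46 + 0.79×(128−46) = 46 + 64.78 = 110.78 → 111
  → #7f856f
58% shade:
  R: 124 + 0.58×(0−124) = 124 − 71.92 = 52.08 → 52
  G: 150 + 0.58×(0−150) = 150 − 87 = 63 → 63
  B: 46 − 26.68 = 19.32 → 19
  → #343f13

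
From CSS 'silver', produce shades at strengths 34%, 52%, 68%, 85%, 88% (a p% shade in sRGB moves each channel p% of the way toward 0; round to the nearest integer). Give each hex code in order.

CSS silver is rgb(192, 192, 192).
34%: (192 − 65.28 = 126.72→127, 192 − 65.28 = 126.72→127, 192 − 65.28 = 126.72→127) → #7F7F7F
52%: (192 − 99.84 = 92.16→92, 192 − 99.84 = 92.16→92, 192 − 99.84 = 92.16→92) → #5C5C5C
68%: (192 − 130.56 = 61.44→61, 192 − 130.56 = 61.44→61, 192 − 130.56 = 61.44→61) → #3D3D3D
85%: (192 − 163.2 = 28.8→29, 192 − 163.2 = 28.8→29, 192 − 163.2 = 28.8→29) → #1D1D1D
88%: (192 − 168.96 = 23.04→23, 192 − 168.96 = 23.04→23, 192 − 168.96 = 23.04→23) → #171717

#7F7F7F, #5C5C5C, #3D3D3D, #1D1D1D, #171717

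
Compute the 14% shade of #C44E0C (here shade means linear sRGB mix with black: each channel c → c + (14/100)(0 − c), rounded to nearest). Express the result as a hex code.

#C44E0C is rgb(196, 78, 12).
Per channel, c → c + 0.14(0 − c):
  R: 196 − 27.44 = 168.56 → 169
  G: 78 + 0.14×(0−78) = 78 − 10.92 = 67.08 → 67
  B: 12 − 1.68 = 10.32 → 10
rgb(169, 67, 10) = #A9430A.

#A9430A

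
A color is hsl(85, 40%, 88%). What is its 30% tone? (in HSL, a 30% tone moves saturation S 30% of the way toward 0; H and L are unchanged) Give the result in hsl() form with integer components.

S moves 30% from 40 toward 0: 40 − 12 = 28 → 28.
H and L are unchanged.

hsl(85, 28%, 88%)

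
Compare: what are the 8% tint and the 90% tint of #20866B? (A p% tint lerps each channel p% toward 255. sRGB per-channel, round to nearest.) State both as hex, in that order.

#20866B is rgb(32, 134, 107).
8% tint:
  R: 32 + 17.84 = 49.84 → 50
  G: 134 + 0.08×(255−134) = 134 + 9.68 = 143.68 → 144
  B: 107 + 0.08×(255−107) = 107 + 11.84 = 118.84 → 119
  → #329077
90% tint:
  R: 32 + 0.9×(255−32) = 32 + 200.7 = 232.7 → 233
  G: 134 + 0.9×(255−134) = 134 + 108.9 = 242.9 → 243
  B: 107 + 0.9×(255−107) = 107 + 133.2 = 240.2 → 240
  → #E9F3F0

#329077, #E9F3F0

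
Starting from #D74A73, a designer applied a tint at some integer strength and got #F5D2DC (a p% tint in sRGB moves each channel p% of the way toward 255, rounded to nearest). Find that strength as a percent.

75%

#D74A73 is rgb(215, 74, 115); #F5D2DC is rgb(245, 210, 220).
On the G channel (widest range): 210 ≈ 74 + (p/100)(255 − 74), so p ≈ 100×(210 − 74)/(255 − 74) = 13600/181 = 75.14.
p = 75 reproduces all three channels after rounding.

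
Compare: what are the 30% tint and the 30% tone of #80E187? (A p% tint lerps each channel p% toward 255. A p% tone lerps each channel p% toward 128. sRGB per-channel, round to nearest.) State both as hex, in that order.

#A6EAAB, #80C485

#80E187 is rgb(128, 225, 135).
30% tint:
  R: 128 + 0.3×(255−128) = 128 + 38.1 = 166.1 → 166
  G: 225 + 9 = 234 → 234
  B: 135 + 36 = 171 → 171
  → #A6EAAB
30% tone:
  R: 128 + 0.3×(128−128) = 128 + 0 = 128 → 128
  G: 225 − 29.1 = 195.9 → 196
  B: 135 + 0.3×(128−135) = 135 − 2.1 = 132.9 → 133
  → #80C485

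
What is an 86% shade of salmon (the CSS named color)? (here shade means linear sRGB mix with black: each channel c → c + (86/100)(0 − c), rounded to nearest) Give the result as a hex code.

#231210

CSS salmon is rgb(250, 128, 114).
Lerp each channel 86% toward 0:
  R: 250 − 215 = 35 → 35
  G: 128 + 0.86×(0−128) = 128 − 110.08 = 17.92 → 18
  B: 114 + 0.86×(0−114) = 114 − 98.04 = 15.96 → 16
rgb(35, 18, 16) = #231210.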